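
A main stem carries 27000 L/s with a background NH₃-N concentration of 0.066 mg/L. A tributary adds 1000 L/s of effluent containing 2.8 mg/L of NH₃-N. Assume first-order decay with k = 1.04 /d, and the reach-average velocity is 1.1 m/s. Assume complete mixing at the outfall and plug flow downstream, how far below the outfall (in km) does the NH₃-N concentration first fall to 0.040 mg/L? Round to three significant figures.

129 km

Flow-weighted average: C = (27000·0.06600 + 1000·2.800) / 28000 = 4582/28000 = 0.1636 mg/L.
Set 0.1636·exp(−k·t) = 0.040 → t = ln(0.1636/0.040)/k = 117000 s = 32.51 h.
Distance = v·t = 1.1·117000 = 128700 m = 128.7 km.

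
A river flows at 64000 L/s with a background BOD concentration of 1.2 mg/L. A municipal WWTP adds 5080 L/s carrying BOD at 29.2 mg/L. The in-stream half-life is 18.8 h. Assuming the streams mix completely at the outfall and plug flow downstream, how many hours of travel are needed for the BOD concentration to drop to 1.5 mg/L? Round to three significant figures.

21.0 h

Mass balance: C = (64000·1.200 + 5080·29.20) / 69080 = 225100/69080 = 3.259 mg/L.
Half-life 18.8 h → k = ln 2 / 18.8 = 0.03687 h⁻¹ = 0.8849 d⁻¹.
3.259·exp(−k·t) = 1.5 → t = ln(3.259/1.5)/k = 75770 s = 21.05 h.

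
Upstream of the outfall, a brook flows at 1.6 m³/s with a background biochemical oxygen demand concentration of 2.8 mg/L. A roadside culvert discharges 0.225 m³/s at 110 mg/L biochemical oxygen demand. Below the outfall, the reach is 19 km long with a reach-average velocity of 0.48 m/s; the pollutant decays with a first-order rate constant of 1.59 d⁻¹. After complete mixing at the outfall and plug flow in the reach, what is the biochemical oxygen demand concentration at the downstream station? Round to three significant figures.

7.73 mg/L

Conservation of mass: C = (1.600·2.800 + 0.2250·110.0) / 1.825 = 29.23/1.825 = 16.02 mg/L.
Travel time t = 19·1000 / 0.48 = 39580 s = 11.00 h.
After decay, C = 16.02 × e^(−kt) = 16.02 × 0.4827 = 7.730 mg/L.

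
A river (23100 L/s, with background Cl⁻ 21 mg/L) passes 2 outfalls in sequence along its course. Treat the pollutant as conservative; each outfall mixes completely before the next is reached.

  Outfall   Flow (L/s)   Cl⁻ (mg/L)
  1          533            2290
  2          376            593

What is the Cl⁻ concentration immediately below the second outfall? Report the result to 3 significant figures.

After outfall 1: Q = 23100 + 533.0 = 23630 L/s; C = (23100·21.00 + 533.0·2290)/23630 = 72.17 mg/L.
After outfall 2: Q = 23630 + 376.0 = 24010 L/s; C = (23630·72.17 + 376.0·593.0)/24010 = 80.33 mg/L.

80.3 mg/L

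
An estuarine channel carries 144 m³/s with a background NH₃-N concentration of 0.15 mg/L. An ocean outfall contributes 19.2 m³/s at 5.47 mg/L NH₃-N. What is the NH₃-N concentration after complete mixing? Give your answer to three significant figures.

Mass balance: C = (144.0·0.1500 + 19.20·5.470) / 163.2 = 126.6/163.2 = 0.7759 mg/L.

0.776 mg/L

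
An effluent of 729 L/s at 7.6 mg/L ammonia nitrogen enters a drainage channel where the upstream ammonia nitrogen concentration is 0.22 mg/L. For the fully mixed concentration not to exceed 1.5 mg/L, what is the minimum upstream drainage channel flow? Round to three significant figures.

3470 L/s

Set C_mix = 1.5: (Q·0.2200 + 729.0·7.600) / (Q + 729.0) = 1.5
→ Q = 729.0·(7.600 − 1.5)/(1.5 − 0.2200) = 3474 L/s.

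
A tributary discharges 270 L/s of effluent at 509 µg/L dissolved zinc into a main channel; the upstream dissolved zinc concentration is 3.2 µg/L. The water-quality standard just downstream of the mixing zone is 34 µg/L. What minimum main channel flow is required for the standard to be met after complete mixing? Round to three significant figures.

4160 L/s

Set C_mix = 34: (Q·3.200 + 270.0·509.0) / (Q + 270.0) = 34
→ Q = 270.0·(509.0 − 34)/(34 − 3.200) = 4164 L/s.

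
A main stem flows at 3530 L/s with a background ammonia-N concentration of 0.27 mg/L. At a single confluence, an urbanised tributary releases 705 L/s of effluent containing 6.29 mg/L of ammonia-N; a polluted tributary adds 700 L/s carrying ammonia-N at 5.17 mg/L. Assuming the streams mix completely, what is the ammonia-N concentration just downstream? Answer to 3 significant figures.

Mixed concentration C = ΣQC/ΣQ = (3530·0.2700 + 705.0·6.290 + 700.0·5.170) / 4935 = 9007/4935 = 1.825 mg/L.

1.83 mg/L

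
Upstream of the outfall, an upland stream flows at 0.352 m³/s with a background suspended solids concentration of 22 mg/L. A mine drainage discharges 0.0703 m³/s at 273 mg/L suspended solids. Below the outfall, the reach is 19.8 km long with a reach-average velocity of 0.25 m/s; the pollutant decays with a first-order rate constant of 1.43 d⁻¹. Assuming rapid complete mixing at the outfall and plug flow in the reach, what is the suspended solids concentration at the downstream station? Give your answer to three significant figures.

17.2 mg/L

Flow-weighted average: C = (0.3520·22.00 + 0.07030·273.0) / 0.4223 = 26.94/0.4223 = 63.78 mg/L.
Travel time t = 19.8·1000 / 0.25 = 79200 s = 22.00 h.
Decay over the reach: 63.78·exp(−kt) = 63.78·0.2696 = 17.20 mg/L.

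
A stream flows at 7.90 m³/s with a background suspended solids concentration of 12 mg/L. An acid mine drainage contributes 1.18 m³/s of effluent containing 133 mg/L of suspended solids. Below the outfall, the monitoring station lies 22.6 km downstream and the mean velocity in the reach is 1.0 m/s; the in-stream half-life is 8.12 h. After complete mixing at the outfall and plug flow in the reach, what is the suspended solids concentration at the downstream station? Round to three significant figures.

Conservation of mass: C = (7.900·12.00 + 1.180·133.0) / 9.080 = 251.7/9.080 = 27.72 mg/L.
Travel time t = 22.6·1000 / 1.0 = 22600 s = 6.278 h.
Half-life 8.12 h → k = ln 2 / 8.12 = 0.08536 h⁻¹ = 2.049 d⁻¹.
Decay over the reach: 27.72·exp(−kt) = 27.72·0.5851 = 16.22 mg/L.

16.2 mg/L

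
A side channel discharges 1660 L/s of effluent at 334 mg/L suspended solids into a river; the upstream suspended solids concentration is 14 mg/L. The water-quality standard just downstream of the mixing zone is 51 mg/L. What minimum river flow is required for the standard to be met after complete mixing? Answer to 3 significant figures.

12700 L/s

Set C_mix = 51: (Q·14.00 + 1660·334.0) / (Q + 1660) = 51
→ Q = 1660·(334.0 − 51)/(51 − 14.00) = 12700 L/s.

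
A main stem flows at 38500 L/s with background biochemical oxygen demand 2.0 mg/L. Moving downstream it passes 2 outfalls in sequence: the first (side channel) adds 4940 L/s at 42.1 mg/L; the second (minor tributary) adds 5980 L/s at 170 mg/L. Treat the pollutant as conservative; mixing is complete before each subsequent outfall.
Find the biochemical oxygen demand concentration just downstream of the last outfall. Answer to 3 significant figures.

26.3 mg/L

Outfall 1: combined Q = 43440 L/s; C = (38500·2.000 + 4940·42.10)/43440 = 6.560 mg/L.
Outfall 2: combined Q = 49420 L/s; C = (43440·6.560 + 5980·170.0)/49420 = 26.34 mg/L.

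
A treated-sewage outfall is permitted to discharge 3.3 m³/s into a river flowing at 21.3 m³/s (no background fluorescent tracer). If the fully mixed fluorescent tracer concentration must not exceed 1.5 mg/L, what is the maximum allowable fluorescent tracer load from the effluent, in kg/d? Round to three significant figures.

Mass balance at the limit: 21.30·0 + 3.300·Cₑ = 24.60·1.5 → Cₑ = 11.18 mg/L.
Load = 3.300 m³/s × 11.18 g/m³ × 86 400 s/d = 3188 kg/d.

3190 kg/d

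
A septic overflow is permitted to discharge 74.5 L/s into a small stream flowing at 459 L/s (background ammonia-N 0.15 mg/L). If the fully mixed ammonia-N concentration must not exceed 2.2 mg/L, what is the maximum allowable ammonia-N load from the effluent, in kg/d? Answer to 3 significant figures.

Mass balance at the limit: 459.0·0.1500 + 74.50·Cₑ = 533.5·2.2 → Cₑ = 14.83 mg/L.
74.50 L/s = 0.07450 m³/s. Load = 0.07450 m³/s × 14.83 g/m³ × 86 400 s/d = 95.46 kg/d.

95.5 kg/d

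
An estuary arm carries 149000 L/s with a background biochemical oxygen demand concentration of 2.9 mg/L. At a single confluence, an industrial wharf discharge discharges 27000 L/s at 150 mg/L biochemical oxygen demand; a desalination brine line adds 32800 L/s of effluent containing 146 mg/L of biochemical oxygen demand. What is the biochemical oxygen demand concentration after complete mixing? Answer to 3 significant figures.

Mixed concentration C = ΣQC/ΣQ = (149000·2.900 + 27000·150.0 + 32800·146.0) / 208800 = 9271000/208800 = 44.40 mg/L.

44.4 mg/L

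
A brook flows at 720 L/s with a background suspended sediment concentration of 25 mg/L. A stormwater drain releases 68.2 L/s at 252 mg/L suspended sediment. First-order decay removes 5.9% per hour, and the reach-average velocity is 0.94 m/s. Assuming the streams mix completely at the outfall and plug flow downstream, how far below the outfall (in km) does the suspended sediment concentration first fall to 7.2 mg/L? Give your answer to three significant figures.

102 km

After mixing, C = (720.0·25.00 + 68.20·252.0) / 788.2 = 35190/788.2 = 44.64 mg/L.
5.9%/h lost → k = −ln(1 − 0.059) = 0.06081 h⁻¹.
Set 44.64·exp(−k·t) = 7.2 → t = ln(44.64/7.2)/k = 108000 s = 30.00 h.
Distance = v·t = 0.94·108000 = 101500 m = 101.5 km.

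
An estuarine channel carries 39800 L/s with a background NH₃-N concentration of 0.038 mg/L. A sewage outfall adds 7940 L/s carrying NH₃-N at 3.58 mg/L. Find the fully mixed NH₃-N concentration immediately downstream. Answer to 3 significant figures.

0.627 mg/L

Flow-weighted average: C = (39800·0.03800 + 7940·3.580) / 47740 = 29940/47740 = 0.6271 mg/L.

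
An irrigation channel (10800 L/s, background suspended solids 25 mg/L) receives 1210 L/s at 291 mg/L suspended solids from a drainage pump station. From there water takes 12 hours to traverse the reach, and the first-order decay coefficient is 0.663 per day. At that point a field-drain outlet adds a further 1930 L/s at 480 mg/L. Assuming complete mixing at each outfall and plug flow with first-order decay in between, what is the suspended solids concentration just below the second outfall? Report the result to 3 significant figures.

Flow-weighted average: C = (10800·25.00 + 1210·291.0) / 12010 = 622100/12010 = 51.80 mg/L; combined flow 12010 L/s.
After decay, C = 51.80 × e^(−kt) = 51.80 × 0.7178 = 37.18 mg/L.
Second outfall: C = (12010·37.18 + 1930·480.0)/13940 = 98.49 mg/L.

98.5 mg/L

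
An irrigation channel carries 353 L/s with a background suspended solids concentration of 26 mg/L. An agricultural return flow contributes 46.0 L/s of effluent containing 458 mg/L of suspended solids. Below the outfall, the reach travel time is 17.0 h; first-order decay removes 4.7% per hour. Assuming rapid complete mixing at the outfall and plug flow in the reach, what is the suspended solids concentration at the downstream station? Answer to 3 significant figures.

33.4 mg/L

Flow-weighted average: C = (353.0·26.00 + 46.00·458.0) / 399.0 = 30250/399.0 = 75.80 mg/L.
4.7%/h lost → k = −ln(1 − 0.047) = 0.04814 h⁻¹.
Decay over the reach: 75.80·exp(−kt) = 75.80·0.4411 = 33.44 mg/L.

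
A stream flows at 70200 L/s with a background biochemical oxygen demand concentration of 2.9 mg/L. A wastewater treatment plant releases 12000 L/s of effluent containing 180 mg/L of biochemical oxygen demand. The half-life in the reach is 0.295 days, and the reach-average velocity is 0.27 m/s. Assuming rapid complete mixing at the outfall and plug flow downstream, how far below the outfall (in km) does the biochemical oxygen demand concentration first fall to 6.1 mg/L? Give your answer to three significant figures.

15.4 km

Flow-weighted average: C = (70200·2.900 + 12000·180.0) / 82200 = 2364000/82200 = 28.75 mg/L.
Half-life 0.295 d → k = ln 2 / 0.295 = 2.350 d⁻¹.
Set 28.75·exp(−k·t) = 6.1 → t = ln(28.75/6.1)/k = 57010 s = 15.84 h.
Distance = v·t = 0.27·57010 = 15390 m = 15.39 km.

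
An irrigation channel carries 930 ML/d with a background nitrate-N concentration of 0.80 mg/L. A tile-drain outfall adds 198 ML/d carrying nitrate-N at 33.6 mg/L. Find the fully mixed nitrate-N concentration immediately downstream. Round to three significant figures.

6.56 mg/L

After mixing, C = (930.0·0.8000 + 198.0·33.60) / 1128 = 7397/1128 = 6.557 mg/L.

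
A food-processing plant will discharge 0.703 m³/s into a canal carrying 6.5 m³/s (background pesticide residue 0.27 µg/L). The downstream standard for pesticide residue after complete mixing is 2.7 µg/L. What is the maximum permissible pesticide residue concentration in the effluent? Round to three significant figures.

25.2 µg/L

At the limit, (Qr·Cr + Qe·Cₑ)/(Qr + Qe) = 2.7:
Cₑ = (7.203·2.7 − 6.500·0.2700) / 0.7030 = 25.17 µg/L.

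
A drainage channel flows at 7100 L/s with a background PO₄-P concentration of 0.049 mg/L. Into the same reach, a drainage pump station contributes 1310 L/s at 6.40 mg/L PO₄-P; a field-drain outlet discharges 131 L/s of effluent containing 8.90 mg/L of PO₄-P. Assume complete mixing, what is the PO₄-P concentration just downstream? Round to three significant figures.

1.16 mg/L

After mixing, C = (7100·0.04900 + 1310·6.400 + 131.0·8.900) / 8541 = 9898/8541 = 1.159 mg/L.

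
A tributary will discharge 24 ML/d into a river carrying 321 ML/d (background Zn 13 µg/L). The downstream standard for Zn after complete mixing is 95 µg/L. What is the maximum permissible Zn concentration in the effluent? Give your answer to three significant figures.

1190 µg/L

At the limit, (Qr·Cr + Qe·Cₑ)/(Qr + Qe) = 95:
Cₑ = (345.0·95 − 321.0·13.00) / 24.00 = 1192 µg/L.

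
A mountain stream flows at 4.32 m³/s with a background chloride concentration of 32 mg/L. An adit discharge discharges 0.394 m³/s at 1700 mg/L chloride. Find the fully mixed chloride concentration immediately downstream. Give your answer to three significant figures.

Conservation of mass: C = (4.320·32.00 + 0.3940·1700) / 4.714 = 808.0/4.714 = 171.4 mg/L.

171 mg/L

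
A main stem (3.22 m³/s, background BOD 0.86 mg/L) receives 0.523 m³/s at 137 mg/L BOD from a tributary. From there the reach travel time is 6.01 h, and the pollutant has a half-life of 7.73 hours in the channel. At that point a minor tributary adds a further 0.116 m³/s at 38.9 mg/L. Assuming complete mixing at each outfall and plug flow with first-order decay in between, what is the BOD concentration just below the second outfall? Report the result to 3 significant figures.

12.4 mg/L

After mixing, C = (3.220·0.8600 + 0.5230·137.0) / 3.743 = 74.42/3.743 = 19.88 mg/L; combined flow 3.743 m³/s.
Half-life 7.73 h → k = ln 2 / 7.73 = 0.08967 h⁻¹ = 2.152 d⁻¹.
Decay over the reach: 19.88·exp(−kt) = 19.88·0.5834 = 11.60 mg/L.
Second outfall: C = (3.743·11.60 + 0.1160·38.90)/3.859 = 12.42 mg/L.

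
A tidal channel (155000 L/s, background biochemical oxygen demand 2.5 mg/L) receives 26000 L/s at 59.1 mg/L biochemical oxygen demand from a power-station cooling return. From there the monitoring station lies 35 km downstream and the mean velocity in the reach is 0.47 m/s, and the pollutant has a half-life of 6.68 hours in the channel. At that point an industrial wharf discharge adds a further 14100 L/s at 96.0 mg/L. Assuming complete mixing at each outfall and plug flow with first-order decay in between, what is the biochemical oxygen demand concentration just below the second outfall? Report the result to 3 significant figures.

8.09 mg/L

Mixed concentration C = ΣQC/ΣQ = (155000·2.500 + 26000·59.10) / 181000 = 1924000/181000 = 10.63 mg/L; combined flow 181000 L/s.
Travel time t = 35·1000 / 0.47 = 74470 s = 20.69 h.
Half-life 6.68 h → k = ln 2 / 6.68 = 0.1038 h⁻¹ = 2.490 d⁻¹.
After decay, C = 10.63 × e^(−kt) = 10.63 × 0.1169 = 1.243 mg/L.
At the second outfall, C = (181000·1.243 + 14100·96.00) / (181000 + 14100) = 8.091 mg/L.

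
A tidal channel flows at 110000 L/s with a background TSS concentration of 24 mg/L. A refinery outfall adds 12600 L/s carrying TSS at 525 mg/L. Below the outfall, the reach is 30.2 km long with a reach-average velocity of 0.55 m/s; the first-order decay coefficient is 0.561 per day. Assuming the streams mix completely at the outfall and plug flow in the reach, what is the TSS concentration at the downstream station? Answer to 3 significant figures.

52.9 mg/L

Conservation of mass: C = (110000·24.00 + 12600·525.0) / 122600 = 9255000/122600 = 75.49 mg/L.
Travel time t = 30.2·1000 / 0.55 = 54910 s = 15.25 h.
After decay, C = 75.49 × e^(−kt) = 75.49 × 0.7001 = 52.85 mg/L.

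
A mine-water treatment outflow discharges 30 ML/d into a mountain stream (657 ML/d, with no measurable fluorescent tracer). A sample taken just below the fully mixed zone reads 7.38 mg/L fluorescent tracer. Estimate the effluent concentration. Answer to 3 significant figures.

169 mg/L

Mass balance: 657.0·0 + 30.00·Cₑ = 687.0·7.380
→ Cₑ = (687.0·7.380 − 657.0·0) / 30.00 = 169.0 mg/L.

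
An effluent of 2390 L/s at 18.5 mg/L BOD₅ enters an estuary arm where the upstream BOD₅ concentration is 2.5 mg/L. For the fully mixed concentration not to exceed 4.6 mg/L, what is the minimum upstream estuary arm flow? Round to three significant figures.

Set C_mix = 4.6: (Q·2.500 + 2390·18.50) / (Q + 2390) = 4.6
→ Q = 2390·(18.50 − 4.6)/(4.6 − 2.500) = 15820 L/s.

15800 L/s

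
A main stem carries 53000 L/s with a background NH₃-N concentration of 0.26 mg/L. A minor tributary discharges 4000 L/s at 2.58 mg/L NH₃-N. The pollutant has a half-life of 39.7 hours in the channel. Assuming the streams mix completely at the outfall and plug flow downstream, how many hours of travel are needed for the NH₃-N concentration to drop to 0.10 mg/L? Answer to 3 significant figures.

82.6 h

After mixing, C = (53000·0.2600 + 4000·2.580) / 57000 = 24100/57000 = 0.4228 mg/L.
Half-life 39.7 h → k = ln 2 / 39.7 = 0.01746 h⁻¹ = 0.4190 d⁻¹.
0.4228·exp(−k·t) = 0.10 → t = ln(0.4228/0.10)/k = 297300 s = 82.58 h.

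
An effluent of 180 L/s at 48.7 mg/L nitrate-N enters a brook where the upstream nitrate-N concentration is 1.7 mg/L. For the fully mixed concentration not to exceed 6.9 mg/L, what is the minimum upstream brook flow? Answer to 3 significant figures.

Set C_mix = 6.9: (Q·1.700 + 180.0·48.70) / (Q + 180.0) = 6.9
→ Q = 180.0·(48.70 − 6.9)/(6.9 − 1.700) = 1447 L/s.

1450 L/s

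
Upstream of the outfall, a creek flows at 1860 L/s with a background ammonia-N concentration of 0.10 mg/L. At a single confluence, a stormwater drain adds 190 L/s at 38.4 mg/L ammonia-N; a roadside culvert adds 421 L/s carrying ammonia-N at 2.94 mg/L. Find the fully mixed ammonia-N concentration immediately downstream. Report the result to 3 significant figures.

3.53 mg/L

Mass balance: C = (1860·0.1000 + 190.0·38.40 + 421.0·2.940) / 2471 = 8720/2471 = 3.529 mg/L.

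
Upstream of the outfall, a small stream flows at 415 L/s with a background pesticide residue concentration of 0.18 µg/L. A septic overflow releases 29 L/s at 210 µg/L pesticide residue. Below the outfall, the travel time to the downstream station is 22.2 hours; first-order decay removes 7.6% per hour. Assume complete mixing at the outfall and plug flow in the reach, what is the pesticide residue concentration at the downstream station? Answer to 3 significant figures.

2.40 µg/L

After mixing, C = (415.0·0.1800 + 29.00·210.0) / 444.0 = 6165/444.0 = 13.88 µg/L.
7.6%/h lost → k = −ln(1 − 0.076) = 0.07904 h⁻¹.
After decay, C = 13.88 × e^(−kt) = 13.88 × 0.1729 = 2.401 µg/L.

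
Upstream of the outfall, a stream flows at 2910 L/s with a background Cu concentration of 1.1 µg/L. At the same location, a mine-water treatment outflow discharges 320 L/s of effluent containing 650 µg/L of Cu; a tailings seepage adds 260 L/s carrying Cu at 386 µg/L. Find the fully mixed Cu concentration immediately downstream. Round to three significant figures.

Mass balance: C = (2910·1.100 + 320.0·650.0 + 260.0·386.0) / 3490 = 311600/3490 = 89.27 µg/L.

89.3 µg/L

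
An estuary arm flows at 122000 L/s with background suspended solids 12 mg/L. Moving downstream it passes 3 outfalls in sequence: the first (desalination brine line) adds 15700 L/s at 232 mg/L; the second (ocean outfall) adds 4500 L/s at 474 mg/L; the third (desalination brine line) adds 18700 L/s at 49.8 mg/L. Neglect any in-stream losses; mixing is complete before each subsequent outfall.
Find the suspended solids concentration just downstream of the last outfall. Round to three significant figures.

50.8 mg/L

Below outfall 1: Q → 137700 L/s, C = (122000·12.00 + 15700·232.0)/137700 = 37.08 mg/L.
Below outfall 2: Q → 142200 L/s, C = (137700·37.08 + 4500·474.0)/142200 = 50.91 mg/L.
Below outfall 3: Q → 160900 L/s, C = (142200·50.91 + 18700·49.80)/160900 = 50.78 mg/L.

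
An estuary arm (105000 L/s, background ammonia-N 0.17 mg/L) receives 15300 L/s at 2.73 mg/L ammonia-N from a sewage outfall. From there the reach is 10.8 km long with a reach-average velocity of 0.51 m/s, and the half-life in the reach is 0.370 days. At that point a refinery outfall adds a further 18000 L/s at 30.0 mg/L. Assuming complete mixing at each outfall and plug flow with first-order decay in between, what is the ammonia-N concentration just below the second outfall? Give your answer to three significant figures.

4.18 mg/L

Conservation of mass: C = (105000·0.1700 + 15300·2.730) / 120300 = 59620/120300 = 0.4956 mg/L; combined flow 120300 L/s.
Travel time t = 10.8·1000 / 0.51 = 21180 s = 5.882 h.
Half-life 0.370 d → k = ln 2 / 0.370 = 1.873 d⁻¹.
After decay, C = 0.4956 × e^(−kt) = 0.4956 × 0.6318 = 0.3131 mg/L.
At the second outfall, C = (120300·0.3131 + 18000·30.00) / (120300 + 18000) = 4.177 mg/L.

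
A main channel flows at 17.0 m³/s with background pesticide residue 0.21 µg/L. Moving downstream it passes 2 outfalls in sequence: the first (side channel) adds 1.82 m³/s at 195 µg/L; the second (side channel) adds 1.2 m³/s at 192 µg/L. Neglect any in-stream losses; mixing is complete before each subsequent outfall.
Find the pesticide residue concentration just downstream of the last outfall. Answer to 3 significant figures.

29.4 µg/L

After outfall 1: Q = 17.00 + 1.820 = 18.82 m³/s; C = (17.00·0.2100 + 1.820·195.0)/18.82 = 19.05 µg/L.
After outfall 2: Q = 18.82 + 1.200 = 20.02 m³/s; C = (18.82·19.05 + 1.200·192.0)/20.02 = 29.41 µg/L.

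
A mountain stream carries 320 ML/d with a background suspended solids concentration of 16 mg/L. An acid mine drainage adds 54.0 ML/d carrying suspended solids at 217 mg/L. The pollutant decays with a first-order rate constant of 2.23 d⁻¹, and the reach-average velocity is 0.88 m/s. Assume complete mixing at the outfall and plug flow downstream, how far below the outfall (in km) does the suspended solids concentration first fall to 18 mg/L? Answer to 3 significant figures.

After mixing, C = (320.0·16.00 + 54.00·217.0) / 374.0 = 16840/374.0 = 45.02 mg/L.
Set 45.02·exp(−k·t) = 18 → t = ln(45.02/18)/k = 35520 s = 9.867 h.
Distance = v·t = 0.88·35520 = 31260 m = 31.26 km.

31.3 km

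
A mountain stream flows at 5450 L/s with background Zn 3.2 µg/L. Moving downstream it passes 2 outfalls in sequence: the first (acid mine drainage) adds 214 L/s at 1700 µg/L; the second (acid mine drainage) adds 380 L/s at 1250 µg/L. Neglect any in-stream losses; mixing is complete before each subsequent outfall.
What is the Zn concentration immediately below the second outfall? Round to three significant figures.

After outfall 1: Q = 5450 + 214.0 = 5664 L/s; C = (5450·3.200 + 214.0·1700)/5664 = 67.31 µg/L.
After outfall 2: Q = 5664 + 380.0 = 6044 L/s; C = (5664·67.31 + 380.0·1250)/6044 = 141.7 µg/L.

142 µg/L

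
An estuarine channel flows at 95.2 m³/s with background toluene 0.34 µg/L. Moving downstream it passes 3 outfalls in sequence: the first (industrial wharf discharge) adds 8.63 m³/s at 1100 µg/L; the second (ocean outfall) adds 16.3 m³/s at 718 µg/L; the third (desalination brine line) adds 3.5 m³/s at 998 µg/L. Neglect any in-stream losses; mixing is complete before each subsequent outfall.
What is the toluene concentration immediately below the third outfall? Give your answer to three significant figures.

200 µg/L

After outfall 1: Q = 95.20 + 8.630 = 103.8 m³/s; C = (95.20·0.3400 + 8.630·1100)/103.8 = 91.74 µg/L.
After outfall 2: Q = 103.8 + 16.30 = 120.1 m³/s; C = (103.8·91.74 + 16.30·718.0)/120.1 = 176.7 µg/L.
After outfall 3: Q = 120.1 + 3.500 = 123.6 m³/s; C = (120.1·176.7 + 3.500·998.0)/123.6 = 200.0 µg/L.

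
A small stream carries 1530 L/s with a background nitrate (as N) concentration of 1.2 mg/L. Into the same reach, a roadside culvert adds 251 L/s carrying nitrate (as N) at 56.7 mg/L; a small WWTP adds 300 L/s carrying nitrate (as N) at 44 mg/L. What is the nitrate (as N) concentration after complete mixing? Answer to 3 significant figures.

Mixed concentration C = ΣQC/ΣQ = (1530·1.200 + 251.0·56.70 + 300.0·44.00) / 2081 = 29270/2081 = 14.06 mg/L.

14.1 mg/L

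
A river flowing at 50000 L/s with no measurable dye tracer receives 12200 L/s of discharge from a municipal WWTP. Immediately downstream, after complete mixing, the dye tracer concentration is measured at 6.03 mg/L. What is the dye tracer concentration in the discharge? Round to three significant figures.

Mass balance: 50000·0 + 12200·Cₑ = 62200·6.030
→ Cₑ = (62200·6.030 − 50000·0) / 12200 = 30.74 mg/L.

30.7 mg/L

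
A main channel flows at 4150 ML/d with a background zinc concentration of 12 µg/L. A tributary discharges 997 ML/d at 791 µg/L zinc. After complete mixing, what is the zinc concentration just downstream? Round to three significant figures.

Flow-weighted average: C = (4150·12.00 + 997.0·791.0) / 5147 = 838400/5147 = 162.9 µg/L.

163 µg/L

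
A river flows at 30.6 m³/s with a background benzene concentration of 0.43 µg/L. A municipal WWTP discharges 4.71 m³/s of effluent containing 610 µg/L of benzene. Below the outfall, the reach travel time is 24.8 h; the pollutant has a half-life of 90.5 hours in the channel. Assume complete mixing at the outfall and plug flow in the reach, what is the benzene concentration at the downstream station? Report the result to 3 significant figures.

67.6 µg/L

Flow-weighted average: C = (30.60·0.4300 + 4.710·610.0) / 35.31 = 2886/35.31 = 81.74 µg/L.
Half-life 90.5 h → k = ln 2 / 90.5 = 0.007659 h⁻¹ = 0.1838 d⁻¹.
First-order decay: C = 81.74·exp(−k·t) = 81.74·0.8270 = 67.60 µg/L.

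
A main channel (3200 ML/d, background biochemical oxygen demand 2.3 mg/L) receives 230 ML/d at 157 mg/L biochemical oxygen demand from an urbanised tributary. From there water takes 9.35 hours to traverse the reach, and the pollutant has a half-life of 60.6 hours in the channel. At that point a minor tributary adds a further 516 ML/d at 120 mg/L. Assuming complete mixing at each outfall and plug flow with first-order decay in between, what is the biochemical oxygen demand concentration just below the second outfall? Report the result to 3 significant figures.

25.6 mg/L

Flow-weighted average: C = (3200·2.300 + 230.0·157.0) / 3430 = 43470/3430 = 12.67 mg/L; combined flow 3430 ML/d.
Half-life 60.6 h → k = ln 2 / 60.6 = 0.01144 h⁻¹ = 0.2745 d⁻¹.
After decay, C = 12.67 × e^(−kt) = 12.67 × 0.8986 = 11.39 mg/L.
At the second outfall, C = (3430·11.39 + 516.0·120.0) / (3430 + 516.0) = 25.59 mg/L.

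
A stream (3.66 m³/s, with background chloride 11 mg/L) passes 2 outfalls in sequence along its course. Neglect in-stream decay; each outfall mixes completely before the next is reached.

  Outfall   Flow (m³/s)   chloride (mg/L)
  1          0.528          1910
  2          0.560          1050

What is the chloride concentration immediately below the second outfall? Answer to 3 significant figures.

Below outfall 1: Q → 4.188 m³/s, C = (3.660·11.00 + 0.5280·1910)/4.188 = 250.4 mg/L.
Below outfall 2: Q → 4.748 m³/s, C = (4.188·250.4 + 0.5600·1050)/4.748 = 344.7 mg/L.

345 mg/L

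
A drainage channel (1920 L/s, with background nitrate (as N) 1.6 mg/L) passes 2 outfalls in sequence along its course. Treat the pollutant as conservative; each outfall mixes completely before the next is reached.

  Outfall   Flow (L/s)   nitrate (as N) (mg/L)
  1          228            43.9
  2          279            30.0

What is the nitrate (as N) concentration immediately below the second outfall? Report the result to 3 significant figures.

8.84 mg/L

After outfall 1: Q = 1920 + 228.0 = 2148 L/s; C = (1920·1.600 + 228.0·43.90)/2148 = 6.090 mg/L.
After outfall 2: Q = 2148 + 279.0 = 2427 L/s; C = (2148·6.090 + 279.0·30.00)/2427 = 8.839 mg/L.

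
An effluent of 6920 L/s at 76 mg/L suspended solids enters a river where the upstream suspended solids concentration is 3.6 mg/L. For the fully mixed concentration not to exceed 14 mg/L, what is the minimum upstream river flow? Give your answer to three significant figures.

41300 L/s

Set C_mix = 14: (Q·3.600 + 6920·76.00) / (Q + 6920) = 14
→ Q = 6920·(76.00 − 14)/(14 − 3.600) = 41250 L/s.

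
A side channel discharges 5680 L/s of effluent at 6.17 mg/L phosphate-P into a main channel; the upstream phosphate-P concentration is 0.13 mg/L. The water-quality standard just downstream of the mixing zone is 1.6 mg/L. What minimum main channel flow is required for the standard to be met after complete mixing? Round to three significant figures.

17700 L/s

Set C_mix = 1.6: (Q·0.1300 + 5680·6.170) / (Q + 5680) = 1.6
→ Q = 5680·(6.170 − 1.6)/(1.6 − 0.1300) = 17660 L/s.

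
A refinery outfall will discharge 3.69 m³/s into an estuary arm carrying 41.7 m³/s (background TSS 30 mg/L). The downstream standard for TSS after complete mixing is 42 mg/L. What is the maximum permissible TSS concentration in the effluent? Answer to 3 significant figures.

At the limit, (Qr·Cr + Qe·Cₑ)/(Qr + Qe) = 42:
Cₑ = (45.39·42 − 41.70·30.00) / 3.690 = 177.6 mg/L.

178 mg/L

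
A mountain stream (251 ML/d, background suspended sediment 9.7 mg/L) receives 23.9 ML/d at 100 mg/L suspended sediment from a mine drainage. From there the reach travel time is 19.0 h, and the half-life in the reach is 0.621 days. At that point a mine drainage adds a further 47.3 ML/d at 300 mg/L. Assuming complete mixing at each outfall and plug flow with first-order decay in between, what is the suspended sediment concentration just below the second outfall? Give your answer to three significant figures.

50.2 mg/L

Mass balance: C = (251.0·9.700 + 23.90·100.0) / 274.9 = 4825/274.9 = 17.55 mg/L; combined flow 274.9 ML/d.
Half-life 0.621 d → k = ln 2 / 0.621 = 1.116 d⁻¹.
Applying C = C₀e^(−kt): 17.55 × 0.4133 = 7.253 mg/L.
At the second outfall, C = (274.9·7.253 + 47.30·300.0) / (274.9 + 47.30) = 50.23 mg/L.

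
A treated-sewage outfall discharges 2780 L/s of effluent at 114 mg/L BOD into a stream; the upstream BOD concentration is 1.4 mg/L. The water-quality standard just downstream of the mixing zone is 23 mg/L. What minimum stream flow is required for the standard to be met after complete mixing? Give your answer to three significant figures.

Set C_mix = 23: (Q·1.400 + 2780·114.0) / (Q + 2780) = 23
→ Q = 2780·(114.0 − 23)/(23 − 1.400) = 11710 L/s.

11700 L/s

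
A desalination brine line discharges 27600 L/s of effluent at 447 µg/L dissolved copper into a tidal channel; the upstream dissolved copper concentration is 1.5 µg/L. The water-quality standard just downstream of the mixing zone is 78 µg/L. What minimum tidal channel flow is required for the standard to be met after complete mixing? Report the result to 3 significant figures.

133000 L/s

Set C_mix = 78: (Q·1.500 + 27600·447.0) / (Q + 27600) = 78
→ Q = 27600·(447.0 − 78)/(78 − 1.500) = 133100 L/s.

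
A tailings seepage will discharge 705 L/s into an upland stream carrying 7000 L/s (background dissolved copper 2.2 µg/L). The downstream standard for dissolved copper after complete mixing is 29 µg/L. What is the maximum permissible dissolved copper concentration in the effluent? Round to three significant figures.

At the limit, (Qr·Cr + Qe·Cₑ)/(Qr + Qe) = 29:
Cₑ = (7705·29 − 7000·2.200) / 705.0 = 295.1 µg/L.

295 µg/L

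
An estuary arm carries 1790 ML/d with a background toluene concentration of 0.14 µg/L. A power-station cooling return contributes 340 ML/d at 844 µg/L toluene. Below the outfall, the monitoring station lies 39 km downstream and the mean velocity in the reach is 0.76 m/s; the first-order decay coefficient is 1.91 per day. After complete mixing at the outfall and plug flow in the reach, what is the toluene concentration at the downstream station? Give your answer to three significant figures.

After mixing, C = (1790·0.1400 + 340.0·844.0) / 2130 = 287200/2130 = 134.8 µg/L.
Travel time t = 39·1000 / 0.76 = 51320 s = 14.25 h.
After decay, C = 134.8 × e^(−kt) = 134.8 × 0.3216 = 43.37 µg/L.

43.4 µg/L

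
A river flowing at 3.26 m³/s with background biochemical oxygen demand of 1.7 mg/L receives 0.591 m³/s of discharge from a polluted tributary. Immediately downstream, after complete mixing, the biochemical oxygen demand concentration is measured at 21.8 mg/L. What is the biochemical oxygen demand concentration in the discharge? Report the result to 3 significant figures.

Mass balance: 3.260·1.700 + 0.5910·Cₑ = 3.851·21.80
→ Cₑ = (3.851·21.80 − 3.260·1.700) / 0.5910 = 132.7 mg/L.

133 mg/L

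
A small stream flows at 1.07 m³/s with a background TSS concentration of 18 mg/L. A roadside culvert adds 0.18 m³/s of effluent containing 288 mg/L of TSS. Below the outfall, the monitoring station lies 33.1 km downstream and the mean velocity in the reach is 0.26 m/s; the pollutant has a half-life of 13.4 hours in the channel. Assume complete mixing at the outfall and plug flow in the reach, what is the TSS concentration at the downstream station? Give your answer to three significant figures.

9.13 mg/L

After mixing, C = (1.070·18.00 + 0.1800·288.0) / 1.250 = 71.10/1.250 = 56.88 mg/L.
Travel time t = 33.1·1000 / 0.26 = 127300 s = 35.36 h.
Half-life 13.4 h → k = ln 2 / 13.4 = 0.05173 h⁻¹ = 1.241 d⁻¹.
Applying C = C₀e^(−kt): 56.88 × 0.1605 = 9.131 mg/L.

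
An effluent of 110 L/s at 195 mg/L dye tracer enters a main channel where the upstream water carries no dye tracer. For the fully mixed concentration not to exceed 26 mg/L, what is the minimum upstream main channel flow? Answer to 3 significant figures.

Set C_mix = 26: (Q·0 + 110.0·195.0) / (Q + 110.0) = 26
→ Q = 110.0·(195.0 − 26)/(26 − 0) = 715.0 L/s.

715 L/s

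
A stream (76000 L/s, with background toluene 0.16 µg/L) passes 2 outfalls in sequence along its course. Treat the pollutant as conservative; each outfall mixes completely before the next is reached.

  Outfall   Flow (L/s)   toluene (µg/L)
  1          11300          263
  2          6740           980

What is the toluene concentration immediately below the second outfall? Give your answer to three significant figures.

After outfall 1: Q = 76000 + 11300 = 87300 L/s; C = (76000·0.1600 + 11300·263.0)/87300 = 34.18 µg/L.
After outfall 2: Q = 87300 + 6740 = 94040 L/s; C = (87300·34.18 + 6740·980.0)/94040 = 102.0 µg/L.

102 µg/L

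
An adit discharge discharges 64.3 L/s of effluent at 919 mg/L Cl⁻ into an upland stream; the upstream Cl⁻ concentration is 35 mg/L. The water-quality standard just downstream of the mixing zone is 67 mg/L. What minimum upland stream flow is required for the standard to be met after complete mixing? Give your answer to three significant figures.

Set C_mix = 67: (Q·35.00 + 64.30·919.0) / (Q + 64.30) = 67
→ Q = 64.30·(919.0 − 67)/(67 − 35.00) = 1712 L/s.

1710 L/s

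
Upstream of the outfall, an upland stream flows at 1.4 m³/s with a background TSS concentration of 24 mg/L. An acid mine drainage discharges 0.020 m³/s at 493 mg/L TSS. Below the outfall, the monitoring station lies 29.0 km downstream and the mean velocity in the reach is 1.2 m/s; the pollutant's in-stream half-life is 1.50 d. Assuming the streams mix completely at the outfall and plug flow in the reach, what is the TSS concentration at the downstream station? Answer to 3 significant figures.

Mass balance: C = (1.400·24.00 + 0.02000·493.0) / 1.420 = 43.46/1.420 = 30.61 mg/L.
Travel time t = 29.0·1000 / 1.2 = 24170 s = 6.713 h.
Half-life 1.50 d → k = ln 2 / 1.50 = 0.4621 d⁻¹.
Applying C = C₀e^(−kt): 30.61 × 0.8788 = 26.89 mg/L.

26.9 mg/L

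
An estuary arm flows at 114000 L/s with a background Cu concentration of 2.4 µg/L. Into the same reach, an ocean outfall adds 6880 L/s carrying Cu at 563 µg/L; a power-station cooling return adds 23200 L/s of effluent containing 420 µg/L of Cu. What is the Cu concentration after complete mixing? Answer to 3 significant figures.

Mass balance: C = (114000·2.400 + 6880·563.0 + 23200·420.0) / 144100 = 13890000/144100 = 96.41 µg/L.

96.4 µg/L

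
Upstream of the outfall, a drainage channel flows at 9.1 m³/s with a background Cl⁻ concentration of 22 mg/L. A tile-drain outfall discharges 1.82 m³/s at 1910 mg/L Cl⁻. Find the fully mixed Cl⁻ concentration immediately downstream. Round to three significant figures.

337 mg/L

Mixed concentration C = ΣQC/ΣQ = (9.100·22.00 + 1.820·1910) / 10.92 = 3676/10.92 = 336.7 mg/L.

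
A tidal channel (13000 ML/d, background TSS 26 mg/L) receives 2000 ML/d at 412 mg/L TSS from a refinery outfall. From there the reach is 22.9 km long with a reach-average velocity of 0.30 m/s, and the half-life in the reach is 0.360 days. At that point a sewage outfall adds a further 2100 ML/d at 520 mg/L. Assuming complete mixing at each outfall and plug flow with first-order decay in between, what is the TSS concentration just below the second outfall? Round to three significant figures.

Flow-weighted average: C = (13000·26.00 + 2000·412.0) / 15000 = 1162000/15000 = 77.47 mg/L; combined flow 15000 ML/d.
Travel time t = 22.9·1000 / 0.30 = 76330 s = 21.20 h.
Half-life 0.360 d → k = ln 2 / 0.360 = 1.925 d⁻¹.
First-order decay: C = 77.47·exp(−k·t) = 77.47·0.1825 = 14.14 mg/L.
At the second outfall, C = (15000·14.14 + 2100·520.0) / (15000 + 2100) = 76.26 mg/L.

76.3 mg/L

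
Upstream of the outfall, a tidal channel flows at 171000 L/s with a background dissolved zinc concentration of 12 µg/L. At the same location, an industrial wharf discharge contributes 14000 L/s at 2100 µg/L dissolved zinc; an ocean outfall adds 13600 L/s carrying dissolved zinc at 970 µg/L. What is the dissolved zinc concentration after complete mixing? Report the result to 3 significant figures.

Mass balance: C = (171000·12.00 + 14000·2100 + 13600·970.0) / 198600 = 44640000/198600 = 224.8 µg/L.

225 µg/L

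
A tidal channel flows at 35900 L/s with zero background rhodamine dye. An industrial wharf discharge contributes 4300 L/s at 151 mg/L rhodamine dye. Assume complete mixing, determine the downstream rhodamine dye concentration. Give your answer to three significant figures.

16.2 mg/L

After mixing, C = (35900·0 + 4300·151.0) / 40200 = 649300/40200 = 16.15 mg/L.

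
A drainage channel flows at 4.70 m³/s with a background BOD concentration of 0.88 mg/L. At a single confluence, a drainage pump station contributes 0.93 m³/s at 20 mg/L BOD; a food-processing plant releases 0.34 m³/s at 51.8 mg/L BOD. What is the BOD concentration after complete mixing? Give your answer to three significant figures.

After mixing, C = (4.700·0.8800 + 0.9300·20.00 + 0.3400·51.80) / 5.970 = 40.35/5.970 = 6.758 mg/L.

6.76 mg/L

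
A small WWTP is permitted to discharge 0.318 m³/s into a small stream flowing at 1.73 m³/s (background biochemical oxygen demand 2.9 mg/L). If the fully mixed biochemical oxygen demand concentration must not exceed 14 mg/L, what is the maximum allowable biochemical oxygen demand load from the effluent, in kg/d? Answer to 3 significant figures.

Mass balance at the limit: 1.730·2.900 + 0.3180·Cₑ = 2.048·14 → Cₑ = 74.39 mg/L.
Load = 0.3180 m³/s × 74.39 g/m³ × 86 400 s/d = 2044 kg/d.

2040 kg/d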